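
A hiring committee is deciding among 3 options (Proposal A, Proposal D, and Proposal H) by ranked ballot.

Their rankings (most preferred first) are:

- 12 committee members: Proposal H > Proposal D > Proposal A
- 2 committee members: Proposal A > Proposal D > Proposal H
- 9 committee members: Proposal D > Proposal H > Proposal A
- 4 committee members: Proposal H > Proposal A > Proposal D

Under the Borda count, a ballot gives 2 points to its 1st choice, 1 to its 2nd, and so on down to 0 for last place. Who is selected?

Proposal H

Borda scores:
  Proposal A: 12·0 + 2·2 + 9·0 + 4·1 = 8
  Proposal D: 12·1 + 2·1 + 9·2 + 4·0 = 32
  Proposal H: 12·2 + 2·0 + 9·1 + 4·2 = 41
Proposal H has the highest total.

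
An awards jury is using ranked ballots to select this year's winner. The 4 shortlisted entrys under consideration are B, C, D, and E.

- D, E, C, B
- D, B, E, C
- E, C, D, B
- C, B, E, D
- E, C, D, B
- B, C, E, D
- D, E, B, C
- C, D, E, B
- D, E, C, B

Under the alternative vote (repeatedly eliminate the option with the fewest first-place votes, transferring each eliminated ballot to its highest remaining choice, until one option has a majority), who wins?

C

Round 1: D 4, C 2, E 2, B 1. B has the fewest and is eliminated.
Round 2: D 4, C 3, E 2. E has the fewest and is eliminated.
Round 3: C 5, D 4. C has a majority.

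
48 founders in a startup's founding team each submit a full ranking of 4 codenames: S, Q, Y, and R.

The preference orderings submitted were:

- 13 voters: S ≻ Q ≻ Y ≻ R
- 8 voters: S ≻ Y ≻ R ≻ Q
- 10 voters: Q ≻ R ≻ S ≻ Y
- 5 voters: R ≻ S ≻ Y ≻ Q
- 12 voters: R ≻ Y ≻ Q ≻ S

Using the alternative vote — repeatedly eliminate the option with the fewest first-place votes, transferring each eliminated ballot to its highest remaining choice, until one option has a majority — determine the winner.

Round 1: S 21, R 17, Q 10, Y 0. Y has the fewest and is eliminated.
Round 2: S 21, R 17, Q 10. Q has the fewest and is eliminated.
Round 3: R 27, S 21. R has a majority.

R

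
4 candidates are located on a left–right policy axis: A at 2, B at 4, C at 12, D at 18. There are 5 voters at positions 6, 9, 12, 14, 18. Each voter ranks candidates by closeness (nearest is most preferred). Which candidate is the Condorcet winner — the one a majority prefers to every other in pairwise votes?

With single-peaked preferences on a line, the Condorcet winner is the candidate closest to the median voter.
The median voter (position 12) is closest to C at 12.
Check: C vs B — voters closer to C: 4 of 5.

C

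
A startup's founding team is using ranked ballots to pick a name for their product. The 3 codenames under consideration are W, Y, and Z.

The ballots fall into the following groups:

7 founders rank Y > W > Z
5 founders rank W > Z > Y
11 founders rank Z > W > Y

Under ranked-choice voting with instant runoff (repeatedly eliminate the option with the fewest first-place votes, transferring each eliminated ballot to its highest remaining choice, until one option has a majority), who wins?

Round 1: Z 11, Y 7, W 5. W has the fewest and is eliminated.
Round 2: Z 16, Y 7. Z has a majority.

Z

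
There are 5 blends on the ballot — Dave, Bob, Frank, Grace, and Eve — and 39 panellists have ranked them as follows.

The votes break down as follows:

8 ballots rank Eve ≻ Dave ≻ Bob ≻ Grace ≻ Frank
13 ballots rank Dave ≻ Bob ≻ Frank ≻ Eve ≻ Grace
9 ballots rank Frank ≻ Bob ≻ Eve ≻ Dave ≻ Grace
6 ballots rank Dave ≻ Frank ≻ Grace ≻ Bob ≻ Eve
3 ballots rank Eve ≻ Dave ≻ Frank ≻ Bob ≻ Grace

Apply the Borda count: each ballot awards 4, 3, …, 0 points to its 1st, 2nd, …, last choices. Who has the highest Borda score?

Dave

Borda scores:
  Dave: 8·3 + 13·4 + 9·1 + 6·4 + 3·3 = 118
  Bob: 8·2 + 13·3 + 9·3 + 6·1 + 3·1 = 91
  Frank: 8·0 + 13·2 + 9·4 + 6·3 + 3·2 = 86
  Grace: 8·1 + 13·0 + 9·0 + 6·2 + 3·0 = 20
  Eve: 8·4 + 13·1 + 9·2 + 6·0 + 3·4 = 75
Dave has the highest total.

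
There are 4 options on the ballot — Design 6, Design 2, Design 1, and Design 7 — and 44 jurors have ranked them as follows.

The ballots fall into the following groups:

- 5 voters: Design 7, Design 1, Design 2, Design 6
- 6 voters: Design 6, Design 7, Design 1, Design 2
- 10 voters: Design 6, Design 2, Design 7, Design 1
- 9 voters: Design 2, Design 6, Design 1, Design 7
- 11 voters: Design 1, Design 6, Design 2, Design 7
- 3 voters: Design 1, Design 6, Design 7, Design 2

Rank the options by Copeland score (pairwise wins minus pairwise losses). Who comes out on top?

Pairwise results:
  Design 6 vs Design 2: Design 6 wins 30–14.
  Design 6 vs Design 1: Design 6 wins 25–19.
  Design 6 vs Design 7: Design 6 wins 39–5.
  Design 2 vs Design 1: Design 1 wins 25–19.
  Design 2 vs Design 7: Design 2 wins 30–14.
  Design 1 vs Design 7: Design 1 wins 23–21.
Copeland scores (wins − losses):
  Design 6: 3 − 0 = 3
  Design 2: 1 − 2 = -1
  Design 1: 2 − 1 = 1
  Design 7: 0 − 3 = -3
Design 6 has the best Copeland score.

Design 6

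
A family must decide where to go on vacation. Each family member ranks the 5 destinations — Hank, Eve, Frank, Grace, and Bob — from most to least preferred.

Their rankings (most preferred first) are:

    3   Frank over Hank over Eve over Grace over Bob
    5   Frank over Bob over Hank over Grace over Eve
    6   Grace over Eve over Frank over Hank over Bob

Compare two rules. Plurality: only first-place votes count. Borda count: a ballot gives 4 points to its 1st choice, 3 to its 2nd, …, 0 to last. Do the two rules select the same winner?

Yes

Plurality first-place counts: Hank 0, Eve 0, Frank 8, Grace 6, Bob 0 → Frank.
Borda totals: Hank 25, Eve 24, Frank 44, Grace 32, Bob 15 → Frank.
The two rules agree on Frank.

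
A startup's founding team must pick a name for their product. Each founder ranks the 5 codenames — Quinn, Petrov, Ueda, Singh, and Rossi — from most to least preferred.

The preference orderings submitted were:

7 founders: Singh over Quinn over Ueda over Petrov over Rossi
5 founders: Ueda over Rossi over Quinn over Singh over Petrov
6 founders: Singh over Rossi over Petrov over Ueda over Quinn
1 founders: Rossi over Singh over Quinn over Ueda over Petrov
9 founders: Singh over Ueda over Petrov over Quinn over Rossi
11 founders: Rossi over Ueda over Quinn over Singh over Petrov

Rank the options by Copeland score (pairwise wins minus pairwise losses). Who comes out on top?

Pairwise results:
  Quinn vs Petrov: Quinn wins 24–15.
  Quinn vs Ueda: Ueda wins 31–8.
  Quinn vs Singh: Singh wins 23–16.
  Quinn vs Rossi: Rossi wins 23–16.
  Petrov vs Ueda: Ueda wins 33–6.
  Petrov vs Singh: Singh wins 39–0.
  Petrov vs Rossi: Rossi wins 23–16.
  Ueda vs Singh: Singh wins 23–16.
  Ueda vs Rossi: Ueda wins 21–18.
  Singh vs Rossi: Singh wins 22–17.
Copeland scores (wins − losses):
  Quinn: 1 − 3 = -2
  Petrov: 0 − 4 = -4
  Ueda: 3 − 1 = 2
  Singh: 4 − 0 = 4
  Rossi: 2 − 2 = 0
Singh has the best Copeland score.

Singh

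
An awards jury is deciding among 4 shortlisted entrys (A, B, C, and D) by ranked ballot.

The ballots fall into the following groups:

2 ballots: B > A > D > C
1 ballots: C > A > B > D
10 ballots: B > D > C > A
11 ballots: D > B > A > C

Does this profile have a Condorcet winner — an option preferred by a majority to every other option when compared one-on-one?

Head-to-head results (24 voters total):
A vs B: B wins 23–1.
A vs C: A wins 13–11.
A vs D: D wins 21–3.
B vs C: B wins 23–1.
B vs D: B wins 13–11.
C vs D: D wins 23–1.
B beats each rival — A (23–1), C (23–1), D (13–11) — so B is the Condorcet winner.

Yes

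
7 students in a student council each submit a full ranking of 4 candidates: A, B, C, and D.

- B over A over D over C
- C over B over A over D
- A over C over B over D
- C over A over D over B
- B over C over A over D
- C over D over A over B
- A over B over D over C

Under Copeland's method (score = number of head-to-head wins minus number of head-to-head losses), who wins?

Pairwise results:
  A vs B: A wins 4–3.
  A vs C: C wins 4–3.
  A vs D: A wins 6–1.
  B vs C: C wins 4–3.
  B vs D: B wins 5–2.
  C vs D: C wins 5–2.
Copeland scores (wins − losses):
  A: 2 − 1 = 1
  B: 1 − 2 = -1
  C: 3 − 0 = 3
  D: 0 − 3 = -3
C has the best Copeland score.

C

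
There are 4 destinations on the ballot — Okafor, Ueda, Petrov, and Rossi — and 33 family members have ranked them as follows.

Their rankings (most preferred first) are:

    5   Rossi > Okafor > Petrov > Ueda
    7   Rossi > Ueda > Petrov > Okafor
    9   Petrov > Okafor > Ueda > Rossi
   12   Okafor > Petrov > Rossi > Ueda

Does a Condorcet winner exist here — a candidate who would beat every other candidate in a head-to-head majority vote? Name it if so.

Okafor

Head-to-head results (33 voters total):
Okafor vs Ueda: Okafor wins 26–7.
Okafor vs Petrov: Okafor wins 17–16.
Okafor vs Rossi: Okafor wins 21–12.
Ueda vs Petrov: Petrov wins 26–7.
Ueda vs Rossi: Rossi wins 24–9.
Petrov vs Rossi: Petrov wins 21–12.
Okafor beats each rival — Ueda (26–7), Petrov (17–16), Rossi (21–12) — so Okafor is the Condorcet winner.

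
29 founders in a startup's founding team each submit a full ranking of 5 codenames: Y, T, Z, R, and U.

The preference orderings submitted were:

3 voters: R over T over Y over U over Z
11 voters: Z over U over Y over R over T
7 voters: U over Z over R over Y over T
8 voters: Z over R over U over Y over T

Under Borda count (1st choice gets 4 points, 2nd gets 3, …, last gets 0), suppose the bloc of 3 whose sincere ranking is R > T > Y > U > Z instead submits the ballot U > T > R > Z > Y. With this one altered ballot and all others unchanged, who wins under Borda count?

Z

Borda totals with the altered ballot: Y 37, T 9, Z 100, R 55, U 89.
The winner is unchanged: still Z.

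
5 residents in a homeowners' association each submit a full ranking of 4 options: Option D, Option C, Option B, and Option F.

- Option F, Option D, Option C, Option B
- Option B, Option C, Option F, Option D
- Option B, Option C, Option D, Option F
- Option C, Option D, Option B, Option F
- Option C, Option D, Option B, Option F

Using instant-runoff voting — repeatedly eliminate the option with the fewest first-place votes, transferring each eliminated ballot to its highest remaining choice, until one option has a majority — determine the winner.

Option C

Round 1: Option C 2, Option B 2, Option F 1, Option D 0. Option D has the fewest and is eliminated.
Round 2: Option C 2, Option B 2, Option F 1. Option F has the fewest and is eliminated.
Round 3: Option C 3, Option B 2. Option C has a majority.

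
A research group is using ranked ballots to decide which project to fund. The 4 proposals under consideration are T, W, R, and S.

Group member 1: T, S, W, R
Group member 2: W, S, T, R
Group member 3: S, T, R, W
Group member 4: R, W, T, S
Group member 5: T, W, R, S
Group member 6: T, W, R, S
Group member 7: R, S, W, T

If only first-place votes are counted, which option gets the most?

T

First-place vote totals:
  T: 3
  W: 1
  R: 2
  S: 1
T has the most first-place votes.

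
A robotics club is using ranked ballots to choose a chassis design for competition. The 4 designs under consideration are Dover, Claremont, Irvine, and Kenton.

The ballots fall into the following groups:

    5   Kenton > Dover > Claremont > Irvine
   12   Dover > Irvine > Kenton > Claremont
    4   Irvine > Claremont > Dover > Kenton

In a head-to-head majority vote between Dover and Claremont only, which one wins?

Ballots ranking Dover above Claremont: 5+12 = 17.
Ballots ranking Claremont above Dover: 4.
Dover wins the head-to-head, 17–4.

Dover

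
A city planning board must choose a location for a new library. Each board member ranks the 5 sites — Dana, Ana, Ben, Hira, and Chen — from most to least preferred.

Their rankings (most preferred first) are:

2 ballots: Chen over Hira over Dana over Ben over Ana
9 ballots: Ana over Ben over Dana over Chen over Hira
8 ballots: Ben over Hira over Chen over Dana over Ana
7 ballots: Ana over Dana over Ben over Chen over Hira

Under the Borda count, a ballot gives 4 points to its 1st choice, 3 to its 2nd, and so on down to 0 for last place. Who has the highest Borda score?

Ben

Borda scores:
  Dana: 2·2 + 9·2 + 8·1 + 7·3 = 51
  Ana: 2·0 + 9·4 + 8·0 + 7·4 = 64
  Ben: 2·1 + 9·3 + 8·4 + 7·2 = 75
  Hira: 2·3 + 9·0 + 8·3 + 7·0 = 30
  Chen: 2·4 + 9·1 + 8·2 + 7·1 = 40
Ben has the highest total.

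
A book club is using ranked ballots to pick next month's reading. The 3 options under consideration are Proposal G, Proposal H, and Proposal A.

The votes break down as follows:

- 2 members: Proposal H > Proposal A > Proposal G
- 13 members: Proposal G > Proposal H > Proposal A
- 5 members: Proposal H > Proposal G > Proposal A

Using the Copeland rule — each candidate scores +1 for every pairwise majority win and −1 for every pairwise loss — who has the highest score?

Pairwise results:
  Proposal G vs Proposal H: Proposal G wins 13–7.
  Proposal G vs Proposal A: Proposal G wins 18–2.
  Proposal H vs Proposal A: Proposal H wins 20–0.
Copeland scores (wins − losses):
  Proposal G: 2 − 0 = 2
  Proposal H: 1 − 1 = 0
  Proposal A: 0 − 2 = -2
Proposal G has the best Copeland score.

Proposal G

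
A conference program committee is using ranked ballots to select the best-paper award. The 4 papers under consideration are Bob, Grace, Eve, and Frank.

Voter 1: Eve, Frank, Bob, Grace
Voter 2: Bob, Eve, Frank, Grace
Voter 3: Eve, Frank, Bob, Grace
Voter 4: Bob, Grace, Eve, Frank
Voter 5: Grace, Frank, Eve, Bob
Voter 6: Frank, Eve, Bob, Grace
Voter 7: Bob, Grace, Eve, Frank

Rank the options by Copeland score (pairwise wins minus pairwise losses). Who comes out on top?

Pairwise results:
  Bob vs Grace: Bob wins 6–1.
  Bob vs Eve: Eve wins 4–3.
  Bob vs Frank: Frank wins 4–3.
  Grace vs Eve: Eve wins 4–3.
  Grace vs Frank: Frank wins 4–3.
  Eve vs Frank: Eve wins 5–2.
Copeland scores (wins − losses):
  Bob: 1 − 2 = -1
  Grace: 0 − 3 = -3
  Eve: 3 − 0 = 3
  Frank: 2 − 1 = 1
Eve has the best Copeland score.

Eve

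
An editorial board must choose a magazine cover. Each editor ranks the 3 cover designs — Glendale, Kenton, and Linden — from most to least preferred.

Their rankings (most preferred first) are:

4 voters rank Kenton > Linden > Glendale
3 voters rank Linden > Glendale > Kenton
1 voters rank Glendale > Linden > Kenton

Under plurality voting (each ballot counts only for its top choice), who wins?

Kenton

First-place vote totals:
  Glendale: 1
  Kenton: 4
  Linden: 3
Kenton has the most first-place votes.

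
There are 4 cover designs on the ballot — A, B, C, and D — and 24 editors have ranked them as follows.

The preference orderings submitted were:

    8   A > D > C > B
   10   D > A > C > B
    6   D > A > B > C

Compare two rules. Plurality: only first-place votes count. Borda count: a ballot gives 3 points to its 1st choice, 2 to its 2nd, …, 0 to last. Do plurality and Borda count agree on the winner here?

Yes

Plurality first-place counts: A 8, B 0, C 0, D 16 → D.
Borda totals: A 56, B 6, C 18, D 64 → D.
The two rules agree on D.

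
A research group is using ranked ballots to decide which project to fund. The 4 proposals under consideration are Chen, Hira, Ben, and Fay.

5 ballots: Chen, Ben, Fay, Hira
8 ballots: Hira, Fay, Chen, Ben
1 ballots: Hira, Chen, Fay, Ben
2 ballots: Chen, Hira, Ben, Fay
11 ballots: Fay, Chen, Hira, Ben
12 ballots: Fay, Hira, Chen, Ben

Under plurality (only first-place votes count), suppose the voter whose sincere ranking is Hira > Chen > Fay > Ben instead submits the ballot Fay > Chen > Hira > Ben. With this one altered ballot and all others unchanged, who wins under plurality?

First-place totals with the altered ballot: Chen 7, Hira 8, Ben 0, Fay 24.
The winner is unchanged: still Fay.

Fay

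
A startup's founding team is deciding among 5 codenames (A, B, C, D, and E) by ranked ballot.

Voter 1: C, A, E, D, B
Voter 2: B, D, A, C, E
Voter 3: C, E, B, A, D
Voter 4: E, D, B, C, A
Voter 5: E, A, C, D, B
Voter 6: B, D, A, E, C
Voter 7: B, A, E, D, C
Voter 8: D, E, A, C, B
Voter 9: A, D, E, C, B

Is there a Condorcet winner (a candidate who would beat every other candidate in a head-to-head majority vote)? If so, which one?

There is no Condorcet winner

Head-to-head results (9 voters total):
A vs B: B wins 5–4.
A vs C: A wins 6–3.
A vs D: A wins 5–4.
A vs E: A wins 5–4.
B vs C: C wins 5–4.
B vs D: D wins 5–4.
B vs E: E wins 6–3.
C vs D: D wins 6–3.
C vs E: E wins 6–3.
D vs E: E wins 5–4.
No candidate beats all others: A beats C beats B beats A, a majority cycle.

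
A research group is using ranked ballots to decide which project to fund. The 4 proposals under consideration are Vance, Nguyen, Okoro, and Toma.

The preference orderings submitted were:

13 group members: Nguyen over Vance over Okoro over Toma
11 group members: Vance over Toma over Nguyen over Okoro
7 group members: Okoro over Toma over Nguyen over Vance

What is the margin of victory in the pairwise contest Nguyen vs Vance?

Ballots ranking Nguyen above Vance: 13+7 = 20.
Ballots ranking Vance above Nguyen: 11.
Nguyen wins 20–11, a margin of 9.

9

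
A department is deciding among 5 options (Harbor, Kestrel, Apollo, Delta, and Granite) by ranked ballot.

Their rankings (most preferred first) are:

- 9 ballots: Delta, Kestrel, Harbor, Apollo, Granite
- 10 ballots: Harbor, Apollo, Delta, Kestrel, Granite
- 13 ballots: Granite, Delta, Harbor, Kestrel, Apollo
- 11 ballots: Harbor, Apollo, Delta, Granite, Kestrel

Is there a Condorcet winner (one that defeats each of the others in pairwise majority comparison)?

Yes

Head-to-head results (43 voters total):
Harbor vs Kestrel: Harbor wins 34–9.
Harbor vs Apollo: Harbor wins 43–0.
Harbor vs Delta: Delta wins 22–21.
Harbor vs Granite: Harbor wins 30–13.
Kestrel vs Apollo: Kestrel wins 22–21.
Kestrel vs Delta: Delta wins 43–0.
Kestrel vs Granite: Granite wins 24–19.
Apollo vs Delta: Delta wins 22–21.
Apollo vs Granite: Apollo wins 30–13.
Delta vs Granite: Delta wins 30–13.
Delta beats each rival — Harbor (22–21), Kestrel (43–0), Apollo (22–21), Granite (30–13) — so Delta is the Condorcet winner.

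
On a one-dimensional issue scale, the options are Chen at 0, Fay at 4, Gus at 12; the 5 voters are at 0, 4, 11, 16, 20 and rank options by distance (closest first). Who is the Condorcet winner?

Gus

With single-peaked preferences on a line, the Condorcet winner is the candidate closest to the median voter.
The median voter (position 11) is closest to Gus at 12.
Check: Gus vs Chen — voters closer to Gus: 3 of 5.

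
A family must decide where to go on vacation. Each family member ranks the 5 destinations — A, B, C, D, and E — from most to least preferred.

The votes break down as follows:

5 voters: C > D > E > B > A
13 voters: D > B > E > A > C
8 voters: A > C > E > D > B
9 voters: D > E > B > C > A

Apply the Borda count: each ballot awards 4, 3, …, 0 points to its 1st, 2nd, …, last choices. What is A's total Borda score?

Borda scores:
  A: 5·0 + 13·1 + 8·4 + 9·0 = 45
  B: 5·1 + 13·3 + 8·0 + 9·2 = 62
  C: 5·4 + 13·0 + 8·3 + 9·1 = 53
  D: 5·3 + 13·4 + 8·1 + 9·4 = 111
  E: 5·2 + 13·2 + 8·2 + 9·3 = 79

45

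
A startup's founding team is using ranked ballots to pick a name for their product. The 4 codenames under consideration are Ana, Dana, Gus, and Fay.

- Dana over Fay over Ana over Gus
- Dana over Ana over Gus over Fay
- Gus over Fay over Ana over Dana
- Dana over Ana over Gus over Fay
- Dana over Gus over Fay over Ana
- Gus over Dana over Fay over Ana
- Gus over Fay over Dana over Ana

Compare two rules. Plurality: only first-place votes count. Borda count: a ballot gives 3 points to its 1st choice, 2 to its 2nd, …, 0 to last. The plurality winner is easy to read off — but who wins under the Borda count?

Dana

Plurality first-place counts: Ana 0, Dana 4, Gus 3, Fay 0 → Dana.
Borda totals: Ana 6, Dana 15, Gus 13, Fay 8 → Dana.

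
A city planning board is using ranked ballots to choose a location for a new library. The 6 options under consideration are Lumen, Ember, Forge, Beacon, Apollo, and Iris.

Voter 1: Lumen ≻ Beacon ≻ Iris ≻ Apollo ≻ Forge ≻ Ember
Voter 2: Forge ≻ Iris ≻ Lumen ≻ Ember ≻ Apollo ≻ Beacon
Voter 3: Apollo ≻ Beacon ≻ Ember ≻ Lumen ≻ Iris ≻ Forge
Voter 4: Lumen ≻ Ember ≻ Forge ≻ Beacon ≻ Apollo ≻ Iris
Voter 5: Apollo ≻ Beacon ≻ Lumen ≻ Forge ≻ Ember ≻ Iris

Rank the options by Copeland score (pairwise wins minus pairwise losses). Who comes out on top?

Lumen

Pairwise results:
  Lumen vs Ember: Lumen wins 4–1.
  Lumen vs Forge: Lumen wins 4–1.
  Lumen vs Beacon: Lumen wins 3–2.
  Lumen vs Apollo: Lumen wins 3–2.
  Lumen vs Iris: Lumen wins 4–1.
  Ember vs Forge: Forge wins 3–2.
  Ember vs Beacon: Beacon wins 3–2.
  Ember vs Apollo: Apollo wins 3–2.
  Ember vs Iris: Ember wins 3–2.
  Forge vs Beacon: Beacon wins 3–2.
  Forge vs Apollo: Apollo wins 3–2.
  Forge vs Iris: Forge wins 3–2.
  Beacon vs Apollo: Apollo wins 3–2.
  Beacon vs Iris: Beacon wins 4–1.
  Apollo vs Iris: Apollo wins 3–2.
Copeland scores (wins − losses):
  Lumen: 5 − 0 = 5
  Ember: 1 − 4 = -3
  Forge: 2 − 3 = -1
  Beacon: 3 − 2 = 1
  Apollo: 4 − 1 = 3
  Iris: 0 − 5 = -5
Lumen has the best Copeland score.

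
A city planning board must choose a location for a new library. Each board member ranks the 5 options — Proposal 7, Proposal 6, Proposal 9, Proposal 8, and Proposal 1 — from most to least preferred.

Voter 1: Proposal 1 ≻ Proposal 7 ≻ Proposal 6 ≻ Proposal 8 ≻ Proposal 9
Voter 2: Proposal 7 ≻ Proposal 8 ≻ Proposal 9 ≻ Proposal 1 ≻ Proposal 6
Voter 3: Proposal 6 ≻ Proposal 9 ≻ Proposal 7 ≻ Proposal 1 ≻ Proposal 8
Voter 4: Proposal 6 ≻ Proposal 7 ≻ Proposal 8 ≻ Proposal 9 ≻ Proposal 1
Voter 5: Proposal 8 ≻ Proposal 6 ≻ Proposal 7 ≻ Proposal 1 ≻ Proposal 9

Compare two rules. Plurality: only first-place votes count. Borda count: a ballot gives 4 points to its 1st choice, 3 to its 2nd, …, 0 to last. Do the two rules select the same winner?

No

Plurality first-place counts: Proposal 7 1, Proposal 6 2, Proposal 9 0, Proposal 8 1, Proposal 1 1 → Proposal 6.
Borda totals: Proposal 7 14, Proposal 6 13, Proposal 9 6, Proposal 8 10, Proposal 1 7 → Proposal 7.
The two rules disagree: plurality picks Proposal 6, Borda picks Proposal 7.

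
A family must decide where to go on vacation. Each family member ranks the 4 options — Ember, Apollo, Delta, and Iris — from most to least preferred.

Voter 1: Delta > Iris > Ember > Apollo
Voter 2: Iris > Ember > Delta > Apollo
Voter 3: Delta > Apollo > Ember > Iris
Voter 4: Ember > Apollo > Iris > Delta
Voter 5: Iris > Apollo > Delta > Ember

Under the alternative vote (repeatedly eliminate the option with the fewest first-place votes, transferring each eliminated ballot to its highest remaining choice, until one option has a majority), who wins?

Round 1: Delta 2, Iris 2, Ember 1, Apollo 0. Apollo has the fewest and is eliminated.
Round 2: Delta 2, Iris 2, Ember 1. Ember has the fewest and is eliminated.
Round 3: Iris 3, Delta 2. Iris has a majority.

Iris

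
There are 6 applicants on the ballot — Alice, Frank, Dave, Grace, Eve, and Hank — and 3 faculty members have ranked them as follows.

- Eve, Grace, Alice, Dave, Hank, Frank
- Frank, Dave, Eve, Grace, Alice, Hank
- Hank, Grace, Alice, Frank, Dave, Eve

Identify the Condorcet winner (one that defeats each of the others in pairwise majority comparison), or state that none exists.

Head-to-head results (3 voters total):
Alice vs Frank: Alice wins 2–1.
Alice vs Dave: Alice wins 2–1.
Alice vs Grace: Grace wins 3–0.
Alice vs Eve: Eve wins 2–1.
Alice vs Hank: Alice wins 2–1.
Frank vs Dave: Frank wins 2–1.
Frank vs Grace: Grace wins 2–1.
Frank vs Eve: Frank wins 2–1.
Frank vs Hank: Hank wins 2–1.
Dave vs Grace: Grace wins 2–1.
Dave vs Eve: Dave wins 2–1.
Dave vs Hank: Dave wins 2–1.
Grace vs Eve: Eve wins 2–1.
Grace vs Hank: Grace wins 2–1.
Eve vs Hank: Eve wins 2–1.
No candidate beats all others: Alice beats Frank beats Eve beats Alice, a majority cycle.

No Condorcet winner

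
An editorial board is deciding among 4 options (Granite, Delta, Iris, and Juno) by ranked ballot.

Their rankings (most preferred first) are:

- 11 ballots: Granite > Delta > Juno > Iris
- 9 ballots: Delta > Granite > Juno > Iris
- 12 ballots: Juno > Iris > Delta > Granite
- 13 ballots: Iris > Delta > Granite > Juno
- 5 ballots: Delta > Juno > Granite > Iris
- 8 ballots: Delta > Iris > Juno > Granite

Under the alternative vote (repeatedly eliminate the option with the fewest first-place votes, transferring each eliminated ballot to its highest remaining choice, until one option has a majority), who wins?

Round 1: Delta 22, Iris 13, Juno 12, Granite 11. Granite has the fewest and is eliminated.
Round 2: Delta 33, Iris 13, Juno 12. Delta has a majority.

Delta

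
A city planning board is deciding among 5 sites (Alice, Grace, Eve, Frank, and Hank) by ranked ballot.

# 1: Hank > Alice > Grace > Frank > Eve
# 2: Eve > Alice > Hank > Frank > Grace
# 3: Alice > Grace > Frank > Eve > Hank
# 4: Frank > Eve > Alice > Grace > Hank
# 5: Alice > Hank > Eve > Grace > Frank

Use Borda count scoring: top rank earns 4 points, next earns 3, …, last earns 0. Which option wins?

Borda scores:
  Alice: 3 + 3 + 4 + 2 + 4 = 16
  Grace: 2 + 0 + 3 + 1 + 1 = 7
  Eve: 0 + 4 + 1 + 3 + 2 = 10
  Frank: 1 + 1 + 2 + 4 + 0 = 8
  Hank: 4 + 2 + 0 + 0 + 3 = 9
Alice has the highest total.

Alice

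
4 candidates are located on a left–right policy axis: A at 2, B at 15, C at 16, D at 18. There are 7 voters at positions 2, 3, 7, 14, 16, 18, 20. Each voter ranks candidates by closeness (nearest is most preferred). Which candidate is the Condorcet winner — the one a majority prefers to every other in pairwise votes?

B

With single-peaked preferences on a line, the Condorcet winner is the candidate closest to the median voter.
The median voter (position 14) is closest to B at 15.
Check: B vs A — voters closer to B: 4 of 7.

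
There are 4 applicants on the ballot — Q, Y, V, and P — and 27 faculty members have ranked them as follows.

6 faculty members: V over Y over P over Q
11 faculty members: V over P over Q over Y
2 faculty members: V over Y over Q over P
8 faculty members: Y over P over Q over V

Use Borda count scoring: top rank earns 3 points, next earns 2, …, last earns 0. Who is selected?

Borda scores:
  Q: 6·0 + 11·1 + 2·1 + 8·1 = 21
  Y: 6·2 + 11·0 + 2·2 + 8·3 = 40
  V: 6·3 + 11·3 + 2·3 + 8·0 = 57
  P: 6·1 + 11·2 + 2·0 + 8·2 = 44
V has the highest total.

V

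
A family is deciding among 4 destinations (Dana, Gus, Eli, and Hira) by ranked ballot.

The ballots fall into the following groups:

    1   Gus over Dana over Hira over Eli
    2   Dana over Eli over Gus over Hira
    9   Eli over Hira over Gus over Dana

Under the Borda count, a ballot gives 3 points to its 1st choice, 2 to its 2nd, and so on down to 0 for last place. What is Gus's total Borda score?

Borda scores:
  Dana: 2 + 2·3 + 9·0 = 8
  Gus: 3 + 2·1 + 9·1 = 14
  Eli: 0 + 2·2 + 9·3 = 31
  Hira: 1 + 2·0 + 9·2 = 19

14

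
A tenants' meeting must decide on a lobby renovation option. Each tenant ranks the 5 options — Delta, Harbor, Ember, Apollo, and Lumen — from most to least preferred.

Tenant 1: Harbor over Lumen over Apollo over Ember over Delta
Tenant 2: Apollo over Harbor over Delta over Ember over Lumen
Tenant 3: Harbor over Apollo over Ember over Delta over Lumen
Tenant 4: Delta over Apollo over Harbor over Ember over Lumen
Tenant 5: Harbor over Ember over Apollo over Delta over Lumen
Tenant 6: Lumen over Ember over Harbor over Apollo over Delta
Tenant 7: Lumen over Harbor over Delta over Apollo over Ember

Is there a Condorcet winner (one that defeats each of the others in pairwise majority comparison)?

Yes

Head-to-head results (7 voters total):
Delta vs Harbor: Harbor wins 6–1.
Delta vs Ember: Ember wins 4–3.
Delta vs Apollo: Apollo wins 5–2.
Delta vs Lumen: Delta wins 4–3.
Harbor vs Ember: Harbor wins 6–1.
Harbor vs Apollo: Harbor wins 5–2.
Harbor vs Lumen: Harbor wins 5–2.
Ember vs Apollo: Apollo wins 5–2.
Ember vs Lumen: Ember wins 4–3.
Apollo vs Lumen: Apollo wins 4–3.
Harbor beats each rival — Delta (6–1), Ember (6–1), Apollo (5–2), Lumen (5–2) — so Harbor is the Condorcet winner.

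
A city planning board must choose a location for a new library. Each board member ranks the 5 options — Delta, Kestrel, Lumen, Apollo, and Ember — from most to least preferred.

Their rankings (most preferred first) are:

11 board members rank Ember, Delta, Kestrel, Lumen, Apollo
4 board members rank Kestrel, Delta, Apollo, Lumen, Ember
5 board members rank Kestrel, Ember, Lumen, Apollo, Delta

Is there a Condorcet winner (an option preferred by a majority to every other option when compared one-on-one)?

Yes

Head-to-head results (20 voters total):
Delta vs Kestrel: Delta wins 11–9.
Delta vs Lumen: Delta wins 15–5.
Delta vs Apollo: Delta wins 15–5.
Delta vs Ember: Ember wins 16–4.
Kestrel vs Lumen: Kestrel wins 20–0.
Kestrel vs Apollo: Kestrel wins 20–0.
Kestrel vs Ember: Ember wins 11–9.
Lumen vs Apollo: Lumen wins 16–4.
Lumen vs Ember: Ember wins 16–4.
Apollo vs Ember: Ember wins 16–4.
Ember beats each rival — Delta (16–4), Kestrel (11–9), Lumen (16–4), Apollo (16–4) — so Ember is the Condorcet winner.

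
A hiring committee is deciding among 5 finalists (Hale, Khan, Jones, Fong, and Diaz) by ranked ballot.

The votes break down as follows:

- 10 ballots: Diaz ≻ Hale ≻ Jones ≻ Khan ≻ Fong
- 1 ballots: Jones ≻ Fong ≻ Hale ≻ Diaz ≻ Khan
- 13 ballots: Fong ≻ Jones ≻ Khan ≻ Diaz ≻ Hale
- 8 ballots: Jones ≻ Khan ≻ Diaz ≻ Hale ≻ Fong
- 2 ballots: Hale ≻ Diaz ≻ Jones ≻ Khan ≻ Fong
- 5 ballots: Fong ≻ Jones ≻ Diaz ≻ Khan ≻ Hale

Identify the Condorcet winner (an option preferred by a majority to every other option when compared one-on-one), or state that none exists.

Head-to-head results (39 voters total):
Hale vs Khan: Khan wins 26–13.
Hale vs Jones: Jones wins 27–12.
Hale vs Fong: Hale wins 20–19.
Hale vs Diaz: Diaz wins 36–3.
Khan vs Jones: Jones wins 39–0.
Khan vs Fong: Khan wins 20–19.
Khan vs Diaz: Khan wins 21–18.
Jones vs Fong: Jones wins 21–18.
Jones vs Diaz: Jones wins 27–12.
Fong vs Diaz: Diaz wins 20–19.
Jones beats each rival — Hale (27–12), Khan (39–0), Fong (21–18), Diaz (27–12) — so Jones is the Condorcet winner.

Jones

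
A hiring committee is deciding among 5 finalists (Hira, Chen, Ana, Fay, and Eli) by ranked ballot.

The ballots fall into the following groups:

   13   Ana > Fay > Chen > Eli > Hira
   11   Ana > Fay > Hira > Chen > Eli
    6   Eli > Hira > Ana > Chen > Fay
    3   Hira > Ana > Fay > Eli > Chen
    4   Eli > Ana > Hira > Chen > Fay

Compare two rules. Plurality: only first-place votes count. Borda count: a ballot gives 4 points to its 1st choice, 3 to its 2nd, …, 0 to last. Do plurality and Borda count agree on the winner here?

Plurality first-place counts: Hira 3, Chen 0, Ana 24, Fay 0, Eli 10 → Ana.
Borda totals: Hira 60, Chen 47, Ana 129, Fay 78, Eli 56 → Ana.
The two rules agree on Ana.

Yes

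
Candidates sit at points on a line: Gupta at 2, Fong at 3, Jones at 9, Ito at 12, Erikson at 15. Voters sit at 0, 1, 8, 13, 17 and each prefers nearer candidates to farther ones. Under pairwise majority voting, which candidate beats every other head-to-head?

Jones

With single-peaked preferences on a line, the Condorcet winner is the candidate closest to the median voter.
The median voter (position 8) is closest to Jones at 9.
Check: Jones vs Ito — voters closer to Jones: 3 of 5.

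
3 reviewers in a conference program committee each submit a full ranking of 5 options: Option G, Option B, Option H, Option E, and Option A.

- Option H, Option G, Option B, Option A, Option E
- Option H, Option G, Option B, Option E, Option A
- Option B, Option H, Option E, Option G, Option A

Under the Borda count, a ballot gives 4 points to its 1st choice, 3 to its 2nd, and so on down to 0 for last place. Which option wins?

Option H

Borda scores:
  Option G: 3 + 3 + 1 = 7
  Option B: 2 + 2 + 4 = 8
  Option H: 4 + 4 + 3 = 11
  Option E: 0 + 1 + 2 = 3
  Option A: 1 + 0 + 0 = 1
Option H has the highest total.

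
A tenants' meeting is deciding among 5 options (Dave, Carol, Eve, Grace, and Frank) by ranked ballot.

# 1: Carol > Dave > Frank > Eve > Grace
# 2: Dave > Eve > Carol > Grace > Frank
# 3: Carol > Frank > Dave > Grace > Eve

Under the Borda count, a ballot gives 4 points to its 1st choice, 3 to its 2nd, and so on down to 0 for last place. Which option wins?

Carol

Borda scores:
  Dave: 3 + 4 + 2 = 9
  Carol: 4 + 2 + 4 = 10
  Eve: 1 + 3 + 0 = 4
  Grace: 0 + 1 + 1 = 2
  Frank: 2 + 0 + 3 = 5
Carol has the highest total.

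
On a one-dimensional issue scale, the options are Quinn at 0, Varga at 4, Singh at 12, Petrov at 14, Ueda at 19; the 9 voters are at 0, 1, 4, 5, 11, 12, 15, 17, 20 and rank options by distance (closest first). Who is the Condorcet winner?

Singh

With single-peaked preferences on a line, the Condorcet winner is the candidate closest to the median voter.
The median voter (position 11) is closest to Singh at 12.
Check: Singh vs Varga — voters closer to Singh: 5 of 9.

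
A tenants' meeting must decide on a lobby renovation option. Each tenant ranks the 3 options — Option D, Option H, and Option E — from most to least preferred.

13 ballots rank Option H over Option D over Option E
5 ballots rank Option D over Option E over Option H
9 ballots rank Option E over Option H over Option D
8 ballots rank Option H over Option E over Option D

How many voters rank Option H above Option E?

Ballots ranking Option H above Option E: 13+8 = 21.
Ballots ranking Option E above Option H: 5+9 = 14.
So 21 of 35 voters prefer Option H to Option E.

21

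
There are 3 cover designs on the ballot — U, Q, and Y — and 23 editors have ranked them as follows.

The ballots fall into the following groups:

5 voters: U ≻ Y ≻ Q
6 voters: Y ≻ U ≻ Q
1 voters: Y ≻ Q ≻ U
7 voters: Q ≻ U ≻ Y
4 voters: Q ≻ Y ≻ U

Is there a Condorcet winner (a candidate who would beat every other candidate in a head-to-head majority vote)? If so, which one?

There is no Condorcet winner

Head-to-head results (23 voters total):
U vs Q: Q wins 12–11.
U vs Y: U wins 12–11.
Q vs Y: Y wins 12–11.
No candidate beats all others: U beats Y beats Q beats U, a majority cycle.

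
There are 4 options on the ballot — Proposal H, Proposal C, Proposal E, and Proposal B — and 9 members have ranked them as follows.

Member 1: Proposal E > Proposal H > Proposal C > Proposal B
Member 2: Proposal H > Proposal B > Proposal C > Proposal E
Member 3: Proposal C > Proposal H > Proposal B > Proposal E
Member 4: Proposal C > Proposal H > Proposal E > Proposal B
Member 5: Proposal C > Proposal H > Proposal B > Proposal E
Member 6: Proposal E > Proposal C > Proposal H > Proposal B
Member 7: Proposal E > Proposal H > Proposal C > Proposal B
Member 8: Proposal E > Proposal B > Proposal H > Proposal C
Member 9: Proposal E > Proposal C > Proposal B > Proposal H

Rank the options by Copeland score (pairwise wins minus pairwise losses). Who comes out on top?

Proposal E

Pairwise results:
  Proposal H vs Proposal C: Proposal C wins 5–4.
  Proposal H vs Proposal E: Proposal E wins 5–4.
  Proposal H vs Proposal B: Proposal H wins 7–2.
  Proposal C vs Proposal E: Proposal E wins 5–4.
  Proposal C vs Proposal B: Proposal C wins 7–2.
  Proposal E vs Proposal B: Proposal E wins 6–3.
Copeland scores (wins − losses):
  Proposal H: 1 − 2 = -1
  Proposal C: 2 − 1 = 1
  Proposal E: 3 − 0 = 3
  Proposal B: 0 − 3 = -3
Proposal E has the best Copeland score.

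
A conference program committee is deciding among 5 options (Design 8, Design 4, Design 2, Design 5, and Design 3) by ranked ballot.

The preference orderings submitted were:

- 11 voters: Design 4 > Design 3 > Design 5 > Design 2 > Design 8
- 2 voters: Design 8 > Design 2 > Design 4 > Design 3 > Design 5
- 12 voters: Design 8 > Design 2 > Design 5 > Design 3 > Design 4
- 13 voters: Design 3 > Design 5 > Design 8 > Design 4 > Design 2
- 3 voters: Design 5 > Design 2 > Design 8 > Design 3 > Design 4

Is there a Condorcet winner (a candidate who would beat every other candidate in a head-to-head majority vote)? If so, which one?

Design 3

Head-to-head results (41 voters total):
Design 8 vs Design 4: Design 8 wins 30–11.
Design 8 vs Design 2: Design 8 wins 27–14.
Design 8 vs Design 5: Design 5 wins 27–14.
Design 8 vs Design 3: Design 3 wins 24–17.
Design 4 vs Design 2: Design 4 wins 24–17.
Design 4 vs Design 5: Design 5 wins 28–13.
Design 4 vs Design 3: Design 3 wins 28–13.
Design 2 vs Design 5: Design 5 wins 27–14.
Design 2 vs Design 3: Design 3 wins 24–17.
Design 5 vs Design 3: Design 3 wins 26–15.
Design 3 beats each rival — Design 8 (24–17), Design 4 (28–13), Design 2 (24–17), Design 5 (26–15) — so Design 3 is the Condorcet winner.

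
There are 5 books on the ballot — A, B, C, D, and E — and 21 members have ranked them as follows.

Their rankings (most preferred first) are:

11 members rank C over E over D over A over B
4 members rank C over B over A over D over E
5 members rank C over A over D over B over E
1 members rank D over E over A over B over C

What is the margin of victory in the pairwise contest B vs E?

Ballots ranking B above E: 4+5 = 9.
Ballots ranking E above B: 11+1 = 12.
E wins 12–9, a margin of 3.

3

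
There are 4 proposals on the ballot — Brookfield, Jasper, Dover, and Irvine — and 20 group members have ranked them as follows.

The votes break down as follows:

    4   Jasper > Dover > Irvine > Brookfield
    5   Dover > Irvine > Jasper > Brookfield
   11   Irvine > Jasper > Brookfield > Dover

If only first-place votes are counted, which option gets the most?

First-place vote totals:
  Brookfield: 0
  Jasper: 4
  Dover: 5
  Irvine: 11
Irvine has the most first-place votes.

Irvine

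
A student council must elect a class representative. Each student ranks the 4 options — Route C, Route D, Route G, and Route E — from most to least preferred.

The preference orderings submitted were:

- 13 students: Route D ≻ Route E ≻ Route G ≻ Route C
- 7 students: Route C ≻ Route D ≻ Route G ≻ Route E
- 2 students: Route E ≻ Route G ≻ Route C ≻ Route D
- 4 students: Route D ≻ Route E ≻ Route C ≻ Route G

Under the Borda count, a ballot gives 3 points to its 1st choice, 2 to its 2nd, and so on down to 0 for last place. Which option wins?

Route D

Borda scores:
  Route C: 13·0 + 7·3 + 2·1 + 4·1 = 27
  Route D: 13·3 + 7·2 + 2·0 + 4·3 = 65
  Route G: 13·1 + 7·1 + 2·2 + 4·0 = 24
  Route E: 13·2 + 7·0 + 2·3 + 4·2 = 40
Route D has the highest total.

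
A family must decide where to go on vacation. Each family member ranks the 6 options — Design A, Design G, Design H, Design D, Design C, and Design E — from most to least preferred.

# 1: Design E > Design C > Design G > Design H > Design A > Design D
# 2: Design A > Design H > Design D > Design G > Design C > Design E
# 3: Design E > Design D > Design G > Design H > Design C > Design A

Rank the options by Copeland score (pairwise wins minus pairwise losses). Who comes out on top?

Design E

Pairwise results:
  Design A vs Design G: Design G wins 2–1.
  Design A vs Design H: Design H wins 2–1.
  Design A vs Design D: Design A wins 2–1.
  Design A vs Design C: Design C wins 2–1.
  Design A vs Design E: Design E wins 2–1.
  Design G vs Design H: Design G wins 2–1.
  Design G vs Design D: Design D wins 2–1.
  Design G vs Design C: Design G wins 2–1.
  Design G vs Design E: Design E wins 2–1.
  Design H vs Design D: Design H wins 2–1.
  Design H vs Design C: Design H wins 2–1.
  Design H vs Design E: Design E wins 2–1.
  Design D vs Design C: Design D wins 2–1.
  Design D vs Design E: Design E wins 2–1.
  Design C vs Design E: Design E wins 2–1.
Copeland scores (wins − losses):
  Design A: 1 − 4 = -3
  Design G: 3 − 2 = 1
  Design H: 3 − 2 = 1
  Design D: 2 − 3 = -1
  Design C: 1 − 4 = -3
  Design E: 5 − 0 = 5
Design E has the best Copeland score.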